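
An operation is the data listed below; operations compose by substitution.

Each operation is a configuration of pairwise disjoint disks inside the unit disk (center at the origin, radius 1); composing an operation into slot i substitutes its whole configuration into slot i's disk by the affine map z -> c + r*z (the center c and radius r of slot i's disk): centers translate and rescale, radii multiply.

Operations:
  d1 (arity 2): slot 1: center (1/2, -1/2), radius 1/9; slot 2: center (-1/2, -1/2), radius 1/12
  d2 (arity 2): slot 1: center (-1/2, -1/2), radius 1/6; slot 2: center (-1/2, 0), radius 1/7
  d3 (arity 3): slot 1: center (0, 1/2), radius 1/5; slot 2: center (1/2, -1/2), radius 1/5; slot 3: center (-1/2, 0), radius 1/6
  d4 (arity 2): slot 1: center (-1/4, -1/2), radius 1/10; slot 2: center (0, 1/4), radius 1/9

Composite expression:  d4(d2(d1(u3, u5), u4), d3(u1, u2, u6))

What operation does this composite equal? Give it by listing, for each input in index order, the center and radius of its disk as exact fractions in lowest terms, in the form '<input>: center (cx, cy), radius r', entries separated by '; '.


u1: center (0, 11/36), radius 1/45; u2: center (1/18, 7/36), radius 1/45; u3: center (-7/24, -67/120), radius 1/540; u4: center (-3/10, -1/2), radius 1/70; u5: center (-37/120, -67/120), radius 1/720; u6: center (-1/18, 1/4), radius 1/54

Only the slot chain above each u matters under d4; compose those maps.
u3: after 3 affine steps, its disk has center (-7/24, -67/120), radius 1/540
u5: after 3 affine steps, its disk has center (-37/120, -67/120), radius 1/720
u4: after 2 affine steps, its disk has center (-3/10, -1/2), radius 1/70
u1: after 2 affine steps, its disk has center (0, 11/36), radius 1/45
u2: after 2 affine steps, its disk has center (1/18, 7/36), radius 1/45
u6: after 2 affine steps, its disk has center (-1/18, 1/4), radius 1/54


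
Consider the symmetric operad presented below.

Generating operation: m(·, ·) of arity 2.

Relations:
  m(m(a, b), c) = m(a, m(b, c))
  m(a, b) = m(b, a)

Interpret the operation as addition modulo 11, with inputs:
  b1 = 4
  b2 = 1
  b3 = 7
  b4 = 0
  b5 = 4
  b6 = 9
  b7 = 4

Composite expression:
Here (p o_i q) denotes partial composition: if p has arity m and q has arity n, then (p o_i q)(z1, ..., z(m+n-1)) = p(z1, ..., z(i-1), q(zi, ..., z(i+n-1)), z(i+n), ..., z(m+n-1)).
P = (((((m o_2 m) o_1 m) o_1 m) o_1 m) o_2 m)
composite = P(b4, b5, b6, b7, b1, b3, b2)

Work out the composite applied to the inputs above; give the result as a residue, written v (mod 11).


m(b5, b6) = 2
m(b4, m(b5, b6)) = 2
m(m(b4, m(b5, b6)), b7) = 6
m(m(m(b4, m(b5, b6)), b7), b1) = 10
m(b3, b2) = 8
m(m(m(m(b4, m(b5, b6)), b7), b1), m(b3, b2)) = 7

7 (mod 11)


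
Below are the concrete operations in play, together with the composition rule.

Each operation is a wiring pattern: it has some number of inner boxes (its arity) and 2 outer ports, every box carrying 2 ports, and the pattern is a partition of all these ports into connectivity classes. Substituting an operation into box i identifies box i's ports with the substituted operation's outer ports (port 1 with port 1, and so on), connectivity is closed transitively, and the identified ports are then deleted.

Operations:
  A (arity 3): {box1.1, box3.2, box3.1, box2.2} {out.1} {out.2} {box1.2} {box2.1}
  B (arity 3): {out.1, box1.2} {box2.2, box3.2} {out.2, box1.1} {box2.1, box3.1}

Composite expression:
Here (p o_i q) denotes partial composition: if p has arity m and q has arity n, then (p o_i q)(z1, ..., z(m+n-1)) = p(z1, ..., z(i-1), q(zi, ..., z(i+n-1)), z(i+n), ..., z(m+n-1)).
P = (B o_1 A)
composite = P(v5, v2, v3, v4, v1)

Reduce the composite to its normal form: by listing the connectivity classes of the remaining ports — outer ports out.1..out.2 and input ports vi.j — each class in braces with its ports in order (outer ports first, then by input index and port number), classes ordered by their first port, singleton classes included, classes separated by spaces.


Treat the ports identified at B as solder joints: merge, then drop.
stage A: inputs (v5, v2, v3), connectivity {out.1} {out.2} {v2.1} {v2.2, v3.1, v3.2, v5.1} {v5.2}, out.j its boundary
stage B: inputs (v5, v2, v3, v4, v1), connectivity {out.1} {out.2} {v1.1, v4.1} {v1.2, v4.2} {v2.1} {v2.2, v3.1, v3.2, v5.1} {v5.2}, out.j its boundary

{out.1} {out.2} {v1.1, v4.1} {v1.2, v4.2} {v2.1} {v2.2, v3.1, v3.2, v5.1} {v5.2}


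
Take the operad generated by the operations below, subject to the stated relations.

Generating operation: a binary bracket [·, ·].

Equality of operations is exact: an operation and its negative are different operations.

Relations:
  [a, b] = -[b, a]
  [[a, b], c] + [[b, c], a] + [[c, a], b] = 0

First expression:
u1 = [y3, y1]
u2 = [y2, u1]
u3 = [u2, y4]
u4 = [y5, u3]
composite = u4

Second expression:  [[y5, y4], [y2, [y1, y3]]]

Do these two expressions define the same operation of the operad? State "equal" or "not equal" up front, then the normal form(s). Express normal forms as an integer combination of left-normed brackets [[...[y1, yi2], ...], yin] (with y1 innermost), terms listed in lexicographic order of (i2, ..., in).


Reducing the first expression gives -[[[[y1, y3], y2], y4], y5]
Reducing the second expression gives -[[[[y1, y3], y2], y4], y5] + [[[[y1, y3], y2], y5], y4]
The normal forms differ: not equal.

not equal — first -[[[[y1, y3], y2], y4], y5], second -[[[[y1, y3], y2], y4], y5] + [[[[y1, y3], y2], y5], y4]


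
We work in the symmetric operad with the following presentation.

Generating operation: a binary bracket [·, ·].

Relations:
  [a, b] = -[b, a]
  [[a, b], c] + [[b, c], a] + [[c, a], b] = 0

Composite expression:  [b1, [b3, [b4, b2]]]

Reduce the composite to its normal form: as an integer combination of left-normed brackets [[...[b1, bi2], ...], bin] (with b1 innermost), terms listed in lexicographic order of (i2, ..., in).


Expand each bracket as ab - ba; the b1-initial words give the coefficients.
Composite bracket: [b1, [b3, [b4, b2]]]
The bracket unfolds into 8 signed words via [a, b] = ab - ba (2^3 = 8).
The b1-initial words carry the normal form:
  word b1b2b4b3 has sign +1, contributing +[[[b1, b2], b4], b3]
  word b1b3b2b4 has sign -1, contributing -[[[b1, b3], b2], b4]
  word b1b3b4b2 has sign +1, contributing +[[[b1, b3], b4], b2]
  word b1b4b2b3 has sign -1, contributing -[[[b1, b4], b2], b3]

[[[b1, b2], b4], b3] - [[[b1, b3], b2], b4] + [[[b1, b3], b4], b2] - [[[b1, b4], b2], b3]


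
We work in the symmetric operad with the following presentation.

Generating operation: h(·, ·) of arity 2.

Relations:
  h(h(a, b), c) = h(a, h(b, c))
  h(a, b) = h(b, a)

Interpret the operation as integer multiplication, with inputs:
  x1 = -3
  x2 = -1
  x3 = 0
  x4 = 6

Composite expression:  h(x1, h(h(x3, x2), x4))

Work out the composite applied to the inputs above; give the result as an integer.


0

h(x3, x2) = 0
h(h(x3, x2), x4) = 0
h(x1, h(h(x3, x2), x4)) = 0


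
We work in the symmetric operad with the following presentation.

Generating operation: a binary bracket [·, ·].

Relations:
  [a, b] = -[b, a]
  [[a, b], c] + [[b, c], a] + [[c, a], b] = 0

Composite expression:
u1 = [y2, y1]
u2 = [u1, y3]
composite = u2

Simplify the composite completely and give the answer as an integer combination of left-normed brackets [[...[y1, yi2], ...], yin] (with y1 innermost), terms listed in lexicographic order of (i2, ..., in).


-[[y1, y2], y3]

Antisymmetry and Jacobi reduce to y1-anchored left-normed brackets.
Composite bracket: [[y2, y1], y3]
Full expansion: 4 signed words from ab - ba (2^2 = 4).
Keep just the words that open with y1:
  y1y2y3 appears with sign -1, giving the term -[[y1, y2], y3]


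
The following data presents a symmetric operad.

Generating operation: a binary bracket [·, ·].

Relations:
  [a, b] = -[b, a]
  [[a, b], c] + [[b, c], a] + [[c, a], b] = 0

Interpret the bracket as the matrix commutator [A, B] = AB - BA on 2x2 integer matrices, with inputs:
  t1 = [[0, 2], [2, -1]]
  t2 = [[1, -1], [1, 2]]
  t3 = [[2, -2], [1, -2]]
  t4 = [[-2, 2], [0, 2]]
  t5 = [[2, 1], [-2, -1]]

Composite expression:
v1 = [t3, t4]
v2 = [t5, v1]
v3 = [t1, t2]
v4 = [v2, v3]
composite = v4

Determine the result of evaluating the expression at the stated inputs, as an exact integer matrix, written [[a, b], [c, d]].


[t3, t4] = [[-2, 0], [-4, 2]]
[t5, [t3, t4]] = [[-4, 4], [20, 4]]
[t1, t2] = [[4, 1], [-3, -4]]
[[t5, [t3, t4]], [t1, t2]] = [[-32, -40], [136, 32]]

[[-32, -40], [136, 32]]


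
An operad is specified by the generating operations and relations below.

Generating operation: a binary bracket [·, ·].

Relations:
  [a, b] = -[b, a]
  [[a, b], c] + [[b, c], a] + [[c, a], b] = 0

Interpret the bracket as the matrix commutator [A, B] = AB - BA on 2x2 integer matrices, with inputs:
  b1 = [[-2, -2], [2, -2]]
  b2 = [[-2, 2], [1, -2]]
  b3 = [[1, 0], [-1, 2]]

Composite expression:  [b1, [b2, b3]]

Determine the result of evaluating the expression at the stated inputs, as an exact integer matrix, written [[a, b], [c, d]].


[[-2, -8], [-8, 2]]

[b2, b3] = [[-2, 2], [-1, 2]]
[b1, [b2, b3]] = [[-2, -8], [-8, 2]]


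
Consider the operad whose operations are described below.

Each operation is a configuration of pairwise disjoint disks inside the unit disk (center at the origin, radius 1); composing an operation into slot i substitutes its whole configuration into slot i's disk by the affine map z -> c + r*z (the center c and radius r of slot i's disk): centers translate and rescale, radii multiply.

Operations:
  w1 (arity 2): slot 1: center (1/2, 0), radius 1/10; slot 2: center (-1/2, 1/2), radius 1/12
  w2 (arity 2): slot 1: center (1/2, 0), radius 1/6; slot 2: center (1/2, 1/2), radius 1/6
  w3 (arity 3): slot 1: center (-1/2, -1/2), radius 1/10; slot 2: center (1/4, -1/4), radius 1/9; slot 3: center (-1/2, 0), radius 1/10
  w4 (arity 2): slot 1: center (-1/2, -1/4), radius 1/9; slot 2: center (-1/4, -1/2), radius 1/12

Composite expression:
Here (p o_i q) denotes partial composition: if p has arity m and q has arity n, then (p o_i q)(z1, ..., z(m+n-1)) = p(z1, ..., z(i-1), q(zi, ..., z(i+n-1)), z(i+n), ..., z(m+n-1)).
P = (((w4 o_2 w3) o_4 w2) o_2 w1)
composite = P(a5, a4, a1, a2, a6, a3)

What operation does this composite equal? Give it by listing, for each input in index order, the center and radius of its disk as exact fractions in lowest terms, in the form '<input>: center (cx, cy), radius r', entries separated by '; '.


a1: center (-71/240, -43/80), radius 1/1440; a2: center (-11/48, -25/48), radius 1/108; a3: center (-23/80, -119/240), radius 1/720; a4: center (-23/80, -13/24), radius 1/1200; a5: center (-1/2, -1/4), radius 1/9; a6: center (-23/80, -1/2), radius 1/720


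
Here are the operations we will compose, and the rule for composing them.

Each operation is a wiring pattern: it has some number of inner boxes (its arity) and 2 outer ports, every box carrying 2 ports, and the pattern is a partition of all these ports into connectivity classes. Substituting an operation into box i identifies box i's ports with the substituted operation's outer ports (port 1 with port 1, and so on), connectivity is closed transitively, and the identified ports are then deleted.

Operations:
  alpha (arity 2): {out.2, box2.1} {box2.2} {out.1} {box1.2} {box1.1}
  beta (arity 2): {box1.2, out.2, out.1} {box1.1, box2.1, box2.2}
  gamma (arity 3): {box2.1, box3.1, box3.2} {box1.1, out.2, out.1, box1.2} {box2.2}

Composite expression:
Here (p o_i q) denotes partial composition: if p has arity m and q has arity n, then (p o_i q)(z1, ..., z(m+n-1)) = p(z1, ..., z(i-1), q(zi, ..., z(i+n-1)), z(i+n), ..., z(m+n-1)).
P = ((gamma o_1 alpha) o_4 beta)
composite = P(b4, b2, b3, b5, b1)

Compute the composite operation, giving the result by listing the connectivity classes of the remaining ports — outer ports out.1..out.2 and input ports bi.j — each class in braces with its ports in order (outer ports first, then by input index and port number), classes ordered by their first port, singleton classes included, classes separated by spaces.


{out.1, out.2, b2.1} {b1.1, b1.2, b5.1} {b2.2} {b3.1, b5.2} {b3.2} {b4.1} {b4.2}

Two ports join when wires chain via gamma-identified ports.
alpha over (b4, b2) gives {out.1} {out.2, b2.1} {b2.2} {b4.1} {b4.2}, out.j being that stage's outer ports
beta over (b5, b1) gives {out.1, out.2, b5.2} {b1.1, b1.2, b5.1}, out.j being that stage's outer ports
gamma over (b4, b2, b3, b5, b1) gives {out.1, out.2, b2.1} {b1.1, b1.2, b5.1} {b2.2} {b3.1, b5.2} {b3.2} {b4.1} {b4.2}, out.j being that stage's outer ports


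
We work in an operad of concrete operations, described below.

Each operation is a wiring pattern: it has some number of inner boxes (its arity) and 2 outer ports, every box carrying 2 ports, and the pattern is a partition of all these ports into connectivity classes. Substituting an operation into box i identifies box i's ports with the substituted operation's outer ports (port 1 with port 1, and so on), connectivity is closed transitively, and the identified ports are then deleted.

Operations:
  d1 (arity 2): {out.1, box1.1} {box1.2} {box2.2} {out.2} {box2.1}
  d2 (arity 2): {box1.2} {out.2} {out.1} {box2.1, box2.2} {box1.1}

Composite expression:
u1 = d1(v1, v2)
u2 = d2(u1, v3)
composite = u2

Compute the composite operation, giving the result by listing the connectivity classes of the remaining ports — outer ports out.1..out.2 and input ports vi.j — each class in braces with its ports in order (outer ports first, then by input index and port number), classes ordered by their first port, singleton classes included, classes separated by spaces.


{out.1} {out.2} {v1.1} {v1.2} {v2.1} {v2.2} {v3.1, v3.2}

After gluing at d2, chains via deleted ports link the v-ports.
d1 over (v1, v2) gives {out.1, v1.1} {out.2} {v1.2} {v2.1} {v2.2}, out.j being that stage's outer ports
d2 over (v1, v2, v3) gives {out.1} {out.2} {v1.1} {v1.2} {v2.1} {v2.2} {v3.1, v3.2}, out.j being that stage's outer ports


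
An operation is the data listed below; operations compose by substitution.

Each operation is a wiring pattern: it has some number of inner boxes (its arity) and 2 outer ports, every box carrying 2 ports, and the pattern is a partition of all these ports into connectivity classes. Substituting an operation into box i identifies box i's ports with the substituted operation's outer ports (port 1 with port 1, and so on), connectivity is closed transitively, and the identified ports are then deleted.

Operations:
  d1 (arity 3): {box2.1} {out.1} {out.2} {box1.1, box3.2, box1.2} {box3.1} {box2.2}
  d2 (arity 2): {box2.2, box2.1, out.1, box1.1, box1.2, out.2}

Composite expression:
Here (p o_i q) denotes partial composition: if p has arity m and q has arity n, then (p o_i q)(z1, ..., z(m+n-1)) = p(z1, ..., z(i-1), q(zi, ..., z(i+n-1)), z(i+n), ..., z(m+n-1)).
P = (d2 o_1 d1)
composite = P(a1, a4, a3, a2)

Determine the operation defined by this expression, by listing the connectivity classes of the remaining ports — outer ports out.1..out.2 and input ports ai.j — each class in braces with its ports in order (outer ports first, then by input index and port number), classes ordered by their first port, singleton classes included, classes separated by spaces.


Two ports join when wires chain via d2-identified ports.
stage d1: inputs (a1, a4, a3), connectivity {out.1} {out.2} {a1.1, a1.2, a3.2} {a3.1} {a4.1} {a4.2}, out.j its boundary
stage d2: inputs (a1, a4, a3, a2), connectivity {out.1, out.2, a2.1, a2.2} {a1.1, a1.2, a3.2} {a3.1} {a4.1} {a4.2}, out.j its boundary

{out.1, out.2, a2.1, a2.2} {a1.1, a1.2, a3.2} {a3.1} {a4.1} {a4.2}


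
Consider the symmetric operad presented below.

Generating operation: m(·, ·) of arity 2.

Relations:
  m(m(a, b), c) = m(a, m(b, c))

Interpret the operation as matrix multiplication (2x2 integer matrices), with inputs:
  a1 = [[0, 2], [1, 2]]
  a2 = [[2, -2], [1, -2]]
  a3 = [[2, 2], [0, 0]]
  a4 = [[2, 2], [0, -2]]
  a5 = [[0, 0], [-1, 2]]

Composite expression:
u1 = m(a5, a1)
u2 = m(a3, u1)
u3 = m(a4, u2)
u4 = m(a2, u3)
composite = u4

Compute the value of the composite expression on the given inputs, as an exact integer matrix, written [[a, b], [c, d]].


[[16, 16], [8, 8]]

m(a5, a1) = [[0, 0], [2, 2]]
m(a3, m(a5, a1)) = [[4, 4], [0, 0]]
m(a4, m(a3, m(a5, a1))) = [[8, 8], [0, 0]]
m(a2, m(a4, m(a3, m(a5, a1)))) = [[16, 16], [8, 8]]


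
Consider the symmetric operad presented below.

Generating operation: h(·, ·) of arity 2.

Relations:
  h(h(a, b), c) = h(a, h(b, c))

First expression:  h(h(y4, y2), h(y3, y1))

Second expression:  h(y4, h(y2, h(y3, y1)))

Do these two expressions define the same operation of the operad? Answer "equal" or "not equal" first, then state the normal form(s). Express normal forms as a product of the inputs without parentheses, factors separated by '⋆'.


equal — both sides give y4 ⋆ y2 ⋆ y3 ⋆ y1

The first expression reduces to y4 ⋆ y2 ⋆ y3 ⋆ y1
The second expression reduces to y4 ⋆ y2 ⋆ y3 ⋆ y1
Identical normal forms: equal.


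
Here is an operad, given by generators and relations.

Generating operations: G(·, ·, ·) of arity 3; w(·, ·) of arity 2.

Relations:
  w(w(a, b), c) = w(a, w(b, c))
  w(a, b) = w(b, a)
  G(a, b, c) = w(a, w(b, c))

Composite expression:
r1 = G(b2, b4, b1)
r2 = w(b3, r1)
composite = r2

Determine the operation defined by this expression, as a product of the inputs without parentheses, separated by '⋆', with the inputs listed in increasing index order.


Any arrangement under w is one operation, so sort the b-inputs.
G(b2, b4, b1) unparenthesizes to b2 ⋆ b4 ⋆ b1
w(b3, G(b2, b4, b1)) unparenthesizes to b3 ⋆ b2 ⋆ b4 ⋆ b1
putting the inputs in ascending order: b1 ⋆ b2 ⋆ b3 ⋆ b4

b1 ⋆ b2 ⋆ b3 ⋆ b4


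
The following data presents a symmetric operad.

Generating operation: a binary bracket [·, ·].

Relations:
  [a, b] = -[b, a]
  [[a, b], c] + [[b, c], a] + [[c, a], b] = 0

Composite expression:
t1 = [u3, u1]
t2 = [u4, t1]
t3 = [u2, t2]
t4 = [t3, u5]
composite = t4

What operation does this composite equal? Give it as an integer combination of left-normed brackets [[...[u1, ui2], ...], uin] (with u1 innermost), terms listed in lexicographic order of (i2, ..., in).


-[[[[u1, u3], u4], u2], u5]

Expand each bracket as ab - ba; the u1-initial words give the coefficients.
Composite bracket: [[u2, [u4, [u3, u1]]], u5]
Full expansion: 16 signed words from ab - ba (2^4 = 16).
Words beginning with u1 determine it all:
  the word u1u3u4u2u5 carries sign -1 and contributes -[[[[u1, u3], u4], u2], u5]


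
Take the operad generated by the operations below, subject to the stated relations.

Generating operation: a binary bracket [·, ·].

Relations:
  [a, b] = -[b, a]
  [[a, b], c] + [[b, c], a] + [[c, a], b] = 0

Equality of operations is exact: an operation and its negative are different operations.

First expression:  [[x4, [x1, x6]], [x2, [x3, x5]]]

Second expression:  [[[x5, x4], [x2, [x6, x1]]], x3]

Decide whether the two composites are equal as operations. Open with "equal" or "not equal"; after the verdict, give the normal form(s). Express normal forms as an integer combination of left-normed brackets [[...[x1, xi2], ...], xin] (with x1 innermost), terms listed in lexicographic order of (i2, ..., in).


not equal; first: -[[[[[x1, x6], x4], x2], x3], x5] + [[[[[x1, x6], x4], x2], x5], x3] + [[[[[x1, x6], x4], x3], x5], x2] - [[[[[x1, x6], x4], x5], x3], x2]; second: [[[[[x1, x6], x2], x4], x5], x3] - [[[[[x1, x6], x2], x5], x4], x3]

Reducing the first expression gives -[[[[[x1, x6], x4], x2], x3], x5] + [[[[[x1, x6], x4], x2], x5], x3] + [[[[[x1, x6], x4], x3], x5], x2] - [[[[[x1, x6], x4], x5], x3], x2]
Reducing the second expression gives [[[[[x1, x6], x2], x4], x5], x3] - [[[[[x1, x6], x2], x5], x4], x3]
The normal forms differ: not equal.


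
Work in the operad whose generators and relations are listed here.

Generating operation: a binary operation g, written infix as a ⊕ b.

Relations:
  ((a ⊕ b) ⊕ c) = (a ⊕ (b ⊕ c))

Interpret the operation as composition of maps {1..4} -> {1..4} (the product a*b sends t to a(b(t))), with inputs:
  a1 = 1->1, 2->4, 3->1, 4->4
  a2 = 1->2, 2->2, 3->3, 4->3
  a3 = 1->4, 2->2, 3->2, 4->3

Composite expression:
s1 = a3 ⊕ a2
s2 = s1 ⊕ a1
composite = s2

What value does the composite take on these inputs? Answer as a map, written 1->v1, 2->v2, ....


1->2, 2->2, 3->2, 4->2

(a3 ⊕ a2) = 1->2, 2->2, 3->2, 4->2
((a3 ⊕ a2) ⊕ a1) = 1->2, 2->2, 3->2, 4->2


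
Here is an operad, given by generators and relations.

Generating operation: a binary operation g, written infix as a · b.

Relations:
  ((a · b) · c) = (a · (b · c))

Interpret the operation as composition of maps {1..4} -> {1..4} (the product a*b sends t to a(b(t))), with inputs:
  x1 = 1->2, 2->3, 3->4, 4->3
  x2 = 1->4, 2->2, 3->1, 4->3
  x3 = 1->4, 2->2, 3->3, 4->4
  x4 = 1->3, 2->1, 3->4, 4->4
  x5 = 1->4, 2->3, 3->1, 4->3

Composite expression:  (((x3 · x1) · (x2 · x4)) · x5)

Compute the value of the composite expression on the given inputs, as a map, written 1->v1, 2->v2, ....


1->4, 2->4, 3->2, 4->4

(x3 · x1) = 1->2, 2->3, 3->4, 4->3
(x2 · x4) = 1->1, 2->4, 3->3, 4->3
((x3 · x1) · (x2 · x4)) = 1->2, 2->3, 3->4, 4->4
(((x3 · x1) · (x2 · x4)) · x5) = 1->4, 2->4, 3->2, 4->4


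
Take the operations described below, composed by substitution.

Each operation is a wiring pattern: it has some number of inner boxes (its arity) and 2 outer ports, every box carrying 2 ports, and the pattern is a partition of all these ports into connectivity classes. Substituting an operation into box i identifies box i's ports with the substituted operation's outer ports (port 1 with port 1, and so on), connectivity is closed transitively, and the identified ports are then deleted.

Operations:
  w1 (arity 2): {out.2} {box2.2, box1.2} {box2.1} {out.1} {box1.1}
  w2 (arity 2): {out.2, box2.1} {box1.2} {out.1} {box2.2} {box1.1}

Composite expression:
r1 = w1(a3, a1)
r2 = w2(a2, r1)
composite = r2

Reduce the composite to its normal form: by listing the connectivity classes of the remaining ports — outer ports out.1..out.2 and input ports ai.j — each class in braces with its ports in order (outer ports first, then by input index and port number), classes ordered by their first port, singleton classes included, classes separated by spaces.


Connectivity passes through glued w2-boundaries; trace each wire chain.
through w1, on inputs (a3, a1): {out.1} {out.2} {a1.1} {a1.2, a3.2} {a3.1} (out.j = stage outer ports)
through w2, on inputs (a2, a3, a1): {out.1} {out.2} {a1.1} {a1.2, a3.2} {a2.1} {a2.2} {a3.1} (out.j = stage outer ports)

{out.1} {out.2} {a1.1} {a1.2, a3.2} {a2.1} {a2.2} {a3.1}


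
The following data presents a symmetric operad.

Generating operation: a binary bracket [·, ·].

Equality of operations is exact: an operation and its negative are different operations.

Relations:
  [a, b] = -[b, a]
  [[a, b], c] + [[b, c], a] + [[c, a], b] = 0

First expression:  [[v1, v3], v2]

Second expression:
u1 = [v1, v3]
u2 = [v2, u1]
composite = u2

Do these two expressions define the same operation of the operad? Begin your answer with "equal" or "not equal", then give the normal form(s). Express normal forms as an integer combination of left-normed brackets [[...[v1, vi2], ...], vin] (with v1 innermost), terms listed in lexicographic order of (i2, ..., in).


not equal — first [[v1, v3], v2], second -[[v1, v3], v2]

The first composite normalizes to [[v1, v3], v2]
The second composite normalizes to -[[v1, v3], v2]
Distinct normal forms: not equal.


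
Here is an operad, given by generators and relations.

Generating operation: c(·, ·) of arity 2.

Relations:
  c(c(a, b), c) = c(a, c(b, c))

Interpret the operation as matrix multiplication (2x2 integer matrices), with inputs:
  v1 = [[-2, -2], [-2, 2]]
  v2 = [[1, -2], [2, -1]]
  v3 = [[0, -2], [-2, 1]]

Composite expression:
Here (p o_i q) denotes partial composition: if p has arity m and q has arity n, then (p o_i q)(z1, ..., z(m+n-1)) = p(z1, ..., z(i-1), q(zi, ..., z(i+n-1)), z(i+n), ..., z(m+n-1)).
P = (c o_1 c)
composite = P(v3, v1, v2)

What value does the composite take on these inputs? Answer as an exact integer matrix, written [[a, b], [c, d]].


[[-4, -4], [14, -10]]

c(v3, v1) = [[4, -4], [2, 6]]
c(c(v3, v1), v2) = [[-4, -4], [14, -10]]


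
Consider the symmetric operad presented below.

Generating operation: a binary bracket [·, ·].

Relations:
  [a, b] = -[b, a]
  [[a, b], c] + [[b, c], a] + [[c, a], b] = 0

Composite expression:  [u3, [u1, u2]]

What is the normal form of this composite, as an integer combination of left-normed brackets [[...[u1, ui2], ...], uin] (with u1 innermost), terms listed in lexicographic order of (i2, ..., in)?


-[[u1, u2], u3]


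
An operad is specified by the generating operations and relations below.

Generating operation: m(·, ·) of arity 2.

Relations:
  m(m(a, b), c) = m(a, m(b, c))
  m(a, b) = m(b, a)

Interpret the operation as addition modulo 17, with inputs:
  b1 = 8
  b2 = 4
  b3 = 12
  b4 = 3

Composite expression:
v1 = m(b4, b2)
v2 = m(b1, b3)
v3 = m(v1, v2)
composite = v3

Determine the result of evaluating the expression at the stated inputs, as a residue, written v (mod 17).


10 (mod 17)

m(b4, b2) = 7
m(b1, b3) = 3
m(m(b4, b2), m(b1, b3)) = 10


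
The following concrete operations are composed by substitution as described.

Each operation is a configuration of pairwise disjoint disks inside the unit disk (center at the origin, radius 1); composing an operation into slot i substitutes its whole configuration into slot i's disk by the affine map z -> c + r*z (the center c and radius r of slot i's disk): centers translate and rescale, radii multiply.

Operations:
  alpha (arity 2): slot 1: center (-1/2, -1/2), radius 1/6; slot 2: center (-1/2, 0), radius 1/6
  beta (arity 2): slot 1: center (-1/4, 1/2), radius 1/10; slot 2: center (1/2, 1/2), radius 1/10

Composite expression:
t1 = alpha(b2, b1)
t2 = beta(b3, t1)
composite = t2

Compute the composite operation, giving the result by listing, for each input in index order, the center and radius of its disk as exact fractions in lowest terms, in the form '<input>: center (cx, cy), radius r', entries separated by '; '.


Nesting under beta composes maps z -> c + r*z down each b-path.
b3 passes through 1 substitution, ending at center (-1/4, 1/2), radius 1/10
b2 passes through 2 substitutions, ending at center (9/20, 9/20), radius 1/60
b1 passes through 2 substitutions, ending at center (9/20, 1/2), radius 1/60

b1: center (9/20, 1/2), radius 1/60; b2: center (9/20, 9/20), radius 1/60; b3: center (-1/4, 1/2), radius 1/10


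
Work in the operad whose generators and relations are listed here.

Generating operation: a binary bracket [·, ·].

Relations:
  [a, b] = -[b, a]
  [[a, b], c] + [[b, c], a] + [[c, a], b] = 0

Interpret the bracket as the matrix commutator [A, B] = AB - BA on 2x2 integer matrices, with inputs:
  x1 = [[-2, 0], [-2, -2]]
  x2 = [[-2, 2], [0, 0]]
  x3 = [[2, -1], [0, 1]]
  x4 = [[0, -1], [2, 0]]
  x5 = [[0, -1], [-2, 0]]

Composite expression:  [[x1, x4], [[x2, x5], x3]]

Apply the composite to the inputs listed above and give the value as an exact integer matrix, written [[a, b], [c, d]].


[x1, x4] = [[-2, 0], [0, 2]]
[x2, x5] = [[-4, 2], [-4, 4]]
[[x2, x5], x3] = [[-4, 6], [-4, 4]]
[[x1, x4], [[x2, x5], x3]] = [[0, -24], [-16, 0]]

[[0, -24], [-16, 0]]


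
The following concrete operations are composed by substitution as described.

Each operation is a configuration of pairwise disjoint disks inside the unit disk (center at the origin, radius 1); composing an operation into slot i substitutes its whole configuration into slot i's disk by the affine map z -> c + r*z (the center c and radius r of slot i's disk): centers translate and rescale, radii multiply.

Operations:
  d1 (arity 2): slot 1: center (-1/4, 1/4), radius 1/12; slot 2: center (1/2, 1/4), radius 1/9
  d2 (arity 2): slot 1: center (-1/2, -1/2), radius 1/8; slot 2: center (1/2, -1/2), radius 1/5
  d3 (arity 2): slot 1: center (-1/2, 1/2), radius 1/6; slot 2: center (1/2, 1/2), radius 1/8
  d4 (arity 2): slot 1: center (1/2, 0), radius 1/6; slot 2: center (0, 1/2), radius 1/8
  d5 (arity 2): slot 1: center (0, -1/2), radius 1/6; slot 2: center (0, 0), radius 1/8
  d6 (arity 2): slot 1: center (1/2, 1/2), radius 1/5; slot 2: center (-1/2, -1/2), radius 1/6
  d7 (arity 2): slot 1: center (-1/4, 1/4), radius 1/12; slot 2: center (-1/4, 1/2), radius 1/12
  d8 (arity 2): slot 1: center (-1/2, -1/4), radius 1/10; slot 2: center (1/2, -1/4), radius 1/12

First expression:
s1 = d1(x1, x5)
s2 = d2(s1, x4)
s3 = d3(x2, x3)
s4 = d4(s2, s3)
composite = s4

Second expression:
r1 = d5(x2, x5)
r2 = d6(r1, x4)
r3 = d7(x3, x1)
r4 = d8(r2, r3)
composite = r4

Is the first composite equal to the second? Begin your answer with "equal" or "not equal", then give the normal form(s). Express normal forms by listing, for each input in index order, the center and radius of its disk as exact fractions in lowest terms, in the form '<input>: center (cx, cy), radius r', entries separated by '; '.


not equal: they reduce to x1: center (79/192, -5/64), radius 1/576; x2: center (-1/16, 9/16), radius 1/48; x3: center (1/16, 9/16), radius 1/64; x4: center (7/12, -1/12), radius 1/30; x5: center (41/96, -5/64), radius 1/432 and x1: center (23/48, -5/24), radius 1/144; x2: center (-9/20, -21/100), radius 1/300; x3: center (23/48, -11/48), radius 1/144; x4: center (-11/20, -3/10), radius 1/60; x5: center (-9/20, -1/5), radius 1/400

The first composite normalizes to x1: center (79/192, -5/64), radius 1/576; x2: center (-1/16, 9/16), radius 1/48; x3: center (1/16, 9/16), radius 1/64; x4: center (7/12, -1/12), radius 1/30; x5: center (41/96, -5/64), radius 1/432
The second composite normalizes to x1: center (23/48, -5/24), radius 1/144; x2: center (-9/20, -21/100), radius 1/300; x3: center (23/48, -11/48), radius 1/144; x4: center (-11/20, -3/10), radius 1/60; x5: center (-9/20, -1/5), radius 1/400
No match — not equal.


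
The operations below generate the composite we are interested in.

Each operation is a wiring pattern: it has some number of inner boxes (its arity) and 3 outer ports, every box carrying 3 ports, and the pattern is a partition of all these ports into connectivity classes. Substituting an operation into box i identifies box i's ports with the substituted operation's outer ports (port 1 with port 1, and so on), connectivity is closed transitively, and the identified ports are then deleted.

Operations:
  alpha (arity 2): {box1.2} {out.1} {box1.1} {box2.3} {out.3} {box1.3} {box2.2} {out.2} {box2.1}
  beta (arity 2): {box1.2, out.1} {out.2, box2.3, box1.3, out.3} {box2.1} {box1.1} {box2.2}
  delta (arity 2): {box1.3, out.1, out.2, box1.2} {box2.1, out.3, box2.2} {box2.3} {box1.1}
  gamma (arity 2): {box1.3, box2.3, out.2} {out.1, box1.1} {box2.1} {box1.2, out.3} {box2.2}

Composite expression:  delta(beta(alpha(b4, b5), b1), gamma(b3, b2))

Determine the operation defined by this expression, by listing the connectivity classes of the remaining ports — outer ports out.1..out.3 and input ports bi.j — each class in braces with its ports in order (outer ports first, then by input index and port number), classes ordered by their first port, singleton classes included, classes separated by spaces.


{out.1, out.2, b1.3} {out.3, b2.3, b3.1, b3.3} {b1.1} {b1.2} {b2.1} {b2.2} {b3.2} {b4.1} {b4.2} {b4.3} {b5.1} {b5.2} {b5.3}

Treat the ports identified at delta as solder joints: merge, then drop.
stage alpha: inputs (b4, b5), connectivity {out.1} {out.2} {out.3} {b4.1} {b4.2} {b4.3} {b5.1} {b5.2} {b5.3}, out.j its boundary
stage beta: inputs (b4, b5, b1), connectivity {out.1} {out.2, out.3, b1.3} {b1.1} {b1.2} {b4.1} {b4.2} {b4.3} {b5.1} {b5.2} {b5.3}, out.j its boundary
stage gamma: inputs (b3, b2), connectivity {out.1, b3.1} {out.2, b2.3, b3.3} {out.3, b3.2} {b2.1} {b2.2}, out.j its boundary
stage delta: inputs (b4, b5, b1, b3, b2), connectivity {out.1, out.2, b1.3} {out.3, b2.3, b3.1, b3.3} {b1.1} {b1.2} {b2.1} {b2.2} {b3.2} {b4.1} {b4.2} {b4.3} {b5.1} {b5.2} {b5.3}, out.j its boundary


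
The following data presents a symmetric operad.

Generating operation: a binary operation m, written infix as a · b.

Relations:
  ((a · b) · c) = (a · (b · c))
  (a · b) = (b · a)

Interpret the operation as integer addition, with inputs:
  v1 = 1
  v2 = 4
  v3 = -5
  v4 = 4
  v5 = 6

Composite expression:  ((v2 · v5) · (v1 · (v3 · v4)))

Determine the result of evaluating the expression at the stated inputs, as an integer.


(v2 · v5) = 10
(v3 · v4) = -1
(v1 · (v3 · v4)) = 0
((v2 · v5) · (v1 · (v3 · v4))) = 10

10


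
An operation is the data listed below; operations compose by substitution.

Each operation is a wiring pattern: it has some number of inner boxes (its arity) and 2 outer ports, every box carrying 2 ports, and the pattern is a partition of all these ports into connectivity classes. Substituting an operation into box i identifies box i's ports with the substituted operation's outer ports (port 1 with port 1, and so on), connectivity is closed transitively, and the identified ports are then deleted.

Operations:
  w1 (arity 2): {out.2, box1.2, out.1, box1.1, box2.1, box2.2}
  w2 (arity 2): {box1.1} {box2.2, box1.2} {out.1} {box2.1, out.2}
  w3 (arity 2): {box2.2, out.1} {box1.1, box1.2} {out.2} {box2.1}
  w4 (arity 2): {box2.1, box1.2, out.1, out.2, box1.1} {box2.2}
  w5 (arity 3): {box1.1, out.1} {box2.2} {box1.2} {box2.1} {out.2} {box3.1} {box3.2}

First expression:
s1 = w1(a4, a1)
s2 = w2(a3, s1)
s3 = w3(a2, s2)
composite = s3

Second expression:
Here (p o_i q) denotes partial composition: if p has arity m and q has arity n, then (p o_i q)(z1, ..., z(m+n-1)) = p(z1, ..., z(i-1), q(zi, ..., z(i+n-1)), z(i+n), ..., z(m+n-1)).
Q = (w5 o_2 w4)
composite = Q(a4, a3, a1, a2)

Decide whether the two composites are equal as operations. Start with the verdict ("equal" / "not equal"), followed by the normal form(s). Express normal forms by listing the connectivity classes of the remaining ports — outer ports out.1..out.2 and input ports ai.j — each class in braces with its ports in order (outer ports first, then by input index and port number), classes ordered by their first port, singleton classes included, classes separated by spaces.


not equal; first: {out.1, a1.1, a1.2, a3.2, a4.1, a4.2} {out.2} {a2.1, a2.2} {a3.1}; second: {out.1, a4.1} {out.2} {a1.1, a3.1, a3.2} {a1.2} {a2.1} {a2.2} {a4.2}

Normal form of the first expression: {out.1, a1.1, a1.2, a3.2, a4.1, a4.2} {out.2} {a2.1, a2.2} {a3.1}
Normal form of the second expression: {out.1, a4.1} {out.2} {a1.1, a3.1, a3.2} {a1.2} {a2.1} {a2.2} {a4.2}
The normal forms differ: not equal.


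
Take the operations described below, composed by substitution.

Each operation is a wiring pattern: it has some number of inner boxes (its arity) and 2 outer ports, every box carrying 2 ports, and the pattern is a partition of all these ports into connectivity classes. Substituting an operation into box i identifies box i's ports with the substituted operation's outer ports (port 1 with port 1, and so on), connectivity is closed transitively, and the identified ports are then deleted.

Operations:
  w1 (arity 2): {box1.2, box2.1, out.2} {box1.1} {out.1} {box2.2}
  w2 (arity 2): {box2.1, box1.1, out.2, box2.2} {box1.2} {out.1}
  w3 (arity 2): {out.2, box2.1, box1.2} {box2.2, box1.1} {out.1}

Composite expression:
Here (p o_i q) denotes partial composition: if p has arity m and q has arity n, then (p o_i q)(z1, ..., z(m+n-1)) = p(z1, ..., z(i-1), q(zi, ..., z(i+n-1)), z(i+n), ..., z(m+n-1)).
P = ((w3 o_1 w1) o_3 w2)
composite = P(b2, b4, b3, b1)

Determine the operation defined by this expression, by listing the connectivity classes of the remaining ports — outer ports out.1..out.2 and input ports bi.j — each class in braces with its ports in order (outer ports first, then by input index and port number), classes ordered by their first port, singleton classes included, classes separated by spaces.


{out.1} {out.2, b2.2, b4.1} {b1.1, b1.2, b3.1} {b2.1} {b3.2} {b4.2}

Substituting into w3 glues patterns; closure does the rest.
w1 over (b2, b4) gives {out.1} {out.2, b2.2, b4.1} {b2.1} {b4.2}, out.j being that stage's outer ports
w2 over (b3, b1) gives {out.1} {out.2, b1.1, b1.2, b3.1} {b3.2}, out.j being that stage's outer ports
w3 over (b2, b4, b3, b1) gives {out.1} {out.2, b2.2, b4.1} {b1.1, b1.2, b3.1} {b2.1} {b3.2} {b4.2}, out.j being that stage's outer ports


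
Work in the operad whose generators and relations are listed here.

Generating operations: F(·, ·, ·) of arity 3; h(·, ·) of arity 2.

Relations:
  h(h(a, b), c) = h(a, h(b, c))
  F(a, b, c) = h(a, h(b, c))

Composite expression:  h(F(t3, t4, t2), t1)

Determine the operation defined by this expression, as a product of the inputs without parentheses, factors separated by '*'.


t3 * t4 * t2 * t1

Under associativity of h, the answer is the t's in reading order.
F(t3, t4, t2) unparenthesizes to t3 * t4 * t2
h(F(t3, t4, t2), t1) unparenthesizes to t3 * t4 * t2 * t1


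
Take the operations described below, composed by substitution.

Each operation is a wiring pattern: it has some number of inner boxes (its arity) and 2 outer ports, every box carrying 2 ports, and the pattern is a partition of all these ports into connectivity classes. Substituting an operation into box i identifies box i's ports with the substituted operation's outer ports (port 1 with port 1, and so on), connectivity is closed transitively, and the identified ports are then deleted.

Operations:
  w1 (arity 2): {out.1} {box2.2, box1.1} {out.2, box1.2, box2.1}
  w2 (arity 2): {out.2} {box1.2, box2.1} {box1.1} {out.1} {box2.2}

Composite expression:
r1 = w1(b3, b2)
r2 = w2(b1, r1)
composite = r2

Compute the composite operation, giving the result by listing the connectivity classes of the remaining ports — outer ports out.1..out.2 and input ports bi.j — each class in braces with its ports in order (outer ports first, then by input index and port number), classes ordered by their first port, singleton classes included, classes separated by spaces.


Substituting into w2 glues patterns; closure does the rest.
the subtree at w1 composes to {out.1} {out.2, b2.1, b3.2} {b2.2, b3.1} on (b3, b2); out.j = own outer ports
the subtree at w2 composes to {out.1} {out.2} {b1.1} {b1.2} {b2.1, b3.2} {b2.2, b3.1} on (b1, b3, b2); out.j = own outer ports

{out.1} {out.2} {b1.1} {b1.2} {b2.1, b3.2} {b2.2, b3.1}


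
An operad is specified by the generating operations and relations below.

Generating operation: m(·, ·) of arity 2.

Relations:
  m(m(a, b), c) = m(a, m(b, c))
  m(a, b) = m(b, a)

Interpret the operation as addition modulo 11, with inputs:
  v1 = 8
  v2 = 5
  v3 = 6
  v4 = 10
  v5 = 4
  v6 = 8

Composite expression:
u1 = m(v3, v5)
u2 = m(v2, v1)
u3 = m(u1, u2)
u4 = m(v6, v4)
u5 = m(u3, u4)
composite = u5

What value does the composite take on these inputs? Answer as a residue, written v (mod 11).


8 (mod 11)

m(v3, v5) = 10
m(v2, v1) = 2
m(m(v3, v5), m(v2, v1)) = 1
m(v6, v4) = 7
m(m(m(v3, v5), m(v2, v1)), m(v6, v4)) = 8


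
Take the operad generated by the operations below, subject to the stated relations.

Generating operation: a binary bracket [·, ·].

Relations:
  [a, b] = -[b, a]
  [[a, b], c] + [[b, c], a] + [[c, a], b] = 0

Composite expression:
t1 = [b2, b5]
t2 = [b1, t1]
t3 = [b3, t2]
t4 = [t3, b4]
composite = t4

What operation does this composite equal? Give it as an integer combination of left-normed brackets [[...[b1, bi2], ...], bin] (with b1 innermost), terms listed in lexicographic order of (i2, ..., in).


-[[[[b1, b2], b5], b3], b4] + [[[[b1, b5], b2], b3], b4]

Skip Jacobi rewriting: expand, keep b1-initial words, read off terms.
Composite bracket: [[b3, [b1, [b2, b5]]], b4]
Applying ab - ba throughout gives 16 signed words (2^4 = 16).
Words beginning with b1 determine it all:
  b1b2b5b3b4 appears with sign -1, giving the term -[[[[b1, b2], b5], b3], b4]
  b1b5b2b3b4 appears with sign +1, giving the term +[[[[b1, b5], b2], b3], b4]


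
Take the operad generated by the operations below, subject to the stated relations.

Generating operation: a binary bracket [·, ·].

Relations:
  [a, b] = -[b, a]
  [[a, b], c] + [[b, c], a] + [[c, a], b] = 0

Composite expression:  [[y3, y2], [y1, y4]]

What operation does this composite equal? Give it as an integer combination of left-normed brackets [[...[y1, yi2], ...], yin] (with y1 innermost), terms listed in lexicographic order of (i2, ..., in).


[[[y1, y4], y2], y3] - [[[y1, y4], y3], y2]

In the tensor algebra, words opening y1 carry the y1-anchored form.
Composite bracket: [[y3, y2], [y1, y4]]
Applying ab - ba throughout gives 8 signed words (2^3 = 8).
Words beginning with y1 determine it all:
  y1y4y2y3 (sign +1) contributes +[[[y1, y4], y2], y3]
  y1y4y3y2 (sign -1) contributes -[[[y1, y4], y3], y2]
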